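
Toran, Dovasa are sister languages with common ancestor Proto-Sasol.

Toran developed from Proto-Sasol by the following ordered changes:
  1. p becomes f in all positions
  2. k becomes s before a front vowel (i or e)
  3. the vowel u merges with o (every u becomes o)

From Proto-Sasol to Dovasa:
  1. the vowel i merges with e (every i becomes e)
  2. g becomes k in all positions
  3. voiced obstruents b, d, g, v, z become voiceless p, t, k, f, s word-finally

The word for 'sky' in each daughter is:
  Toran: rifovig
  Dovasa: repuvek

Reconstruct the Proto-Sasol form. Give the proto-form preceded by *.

*ripuvig

Position 4: Toran has o, Dovasa has u. Dovasa preserves u here (none of its changes turn any other segment into u), so the proto-segment is *u.
Position 2: Toran has i, Dovasa has e. Toran preserves i here (none of its changes turn any other segment into i), so the proto-segment is *i.
Continuing position by position gives *ripuvig; check it forward:
Toran: start from *ripuvig.
  rule 1 (unconditioned shift): ripuvig → rifuvig
  rule 2: no change — rifuvig
  rule 3 (vowel merger): rifuvig → rifovig
  ⇒ Toran rifovig
Dovasa: start from *ripuvig.
  rule 1 (vowel merger): ripuvig → repuveg
  rule 2 (unconditioned shift): repuveg → repuvek
  rule 3: no change — repuvek
  ⇒ Dovasa repuvek
Only *ripuvig yields all of Toran rifovig, Dovasa repuvek.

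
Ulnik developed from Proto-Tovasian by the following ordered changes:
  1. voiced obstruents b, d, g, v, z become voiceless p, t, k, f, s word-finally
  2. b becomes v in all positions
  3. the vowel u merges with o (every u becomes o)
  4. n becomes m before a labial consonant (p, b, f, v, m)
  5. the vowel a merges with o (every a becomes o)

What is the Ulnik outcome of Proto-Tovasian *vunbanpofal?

Ulnik: *vunbanpofal
  vunbanpofal (rule 1 does not apply)
  vunbanpofal → vunvanpofal   [unconditioned shift]
  vunvanpofal → vonvanpofal   [vowel merger]
  vonvanpofal → vomvampofal   [nasal place assimilation]
  vomvampofal → vomvompofol   [vowel merger]
  giving Ulnik vomvompofol.

vomvompofol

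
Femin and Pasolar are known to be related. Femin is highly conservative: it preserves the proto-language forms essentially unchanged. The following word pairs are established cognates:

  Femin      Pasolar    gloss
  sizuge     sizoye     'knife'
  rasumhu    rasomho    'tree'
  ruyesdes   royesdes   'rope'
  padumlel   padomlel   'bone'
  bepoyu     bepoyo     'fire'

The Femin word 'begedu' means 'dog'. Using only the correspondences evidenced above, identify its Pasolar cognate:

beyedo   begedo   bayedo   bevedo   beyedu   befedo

beyedo

sizuge ~ sizoye — Femin g corresponds to Pasolar y between vowels (before a front vowel).
rasumhu ~ rasomho, bepoyu ~ bepoyo — Femin u corresponds to Pasolar o word-finally.
Applying these to Femin 'begedu':
  begedu → beyedu   (g→y between vowels (before a front vowel))
  beyedu → beyedo   (u→o word-finally)
So the Pasolar cognate is 'beyedo'.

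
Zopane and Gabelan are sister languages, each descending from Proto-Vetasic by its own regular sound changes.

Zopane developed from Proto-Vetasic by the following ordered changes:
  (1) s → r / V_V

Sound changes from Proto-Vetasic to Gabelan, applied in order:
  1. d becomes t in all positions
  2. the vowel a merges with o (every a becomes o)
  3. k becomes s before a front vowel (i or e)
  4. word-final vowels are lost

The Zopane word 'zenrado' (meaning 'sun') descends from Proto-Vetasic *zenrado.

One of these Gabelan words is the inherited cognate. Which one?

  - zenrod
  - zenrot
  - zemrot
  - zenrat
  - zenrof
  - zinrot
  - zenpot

zenrot

Gabelan: *zenrado > zenrato > zenroto > zenrot  (by unconditioned shift, vowel merger, apocope)
Only 'zenrot' matches the regular Gabelan development of *zenrado.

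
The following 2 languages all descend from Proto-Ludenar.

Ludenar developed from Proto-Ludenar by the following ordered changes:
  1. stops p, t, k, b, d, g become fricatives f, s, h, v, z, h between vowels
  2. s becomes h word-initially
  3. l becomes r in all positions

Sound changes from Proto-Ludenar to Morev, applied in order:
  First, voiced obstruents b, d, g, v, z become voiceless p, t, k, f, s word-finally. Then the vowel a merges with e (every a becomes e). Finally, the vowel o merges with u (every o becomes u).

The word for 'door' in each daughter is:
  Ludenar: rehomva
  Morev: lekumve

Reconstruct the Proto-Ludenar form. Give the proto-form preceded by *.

*lekomva

Position 3: Ludenar has h, Morev has k. Taking the neighbouring segments as reconstructed: Ludenar h could go back to *k or *g or *h; Morev k can only go back to *k — the one source consistent with every daughter is *k.
Position 4: Ludenar has o, Morev has u. Ludenar preserves o here (none of its changes turn any other segment into o), so the proto-segment is *o.
This points to *lekomva. Verify forward in each daughter:
Ludenar: start from *lekomva.
  rule 1 (intervocalic lenition): lekomva → lehomva
  rule 2: no change — lehomva
  rule 3 (unconditioned shift): lehomva → rehomva
  ⇒ Ludenar rehomva
Morev: start from *lekomva.
  rule 1: no change — lekomva
  rule 2 (vowel merger): lekomva → lekomve
  rule 3 (vowel merger): lekomve → lekumve
  ⇒ Morev lekumve
Only *lekomva yields all of Ludenar rehomva, Morev lekumve.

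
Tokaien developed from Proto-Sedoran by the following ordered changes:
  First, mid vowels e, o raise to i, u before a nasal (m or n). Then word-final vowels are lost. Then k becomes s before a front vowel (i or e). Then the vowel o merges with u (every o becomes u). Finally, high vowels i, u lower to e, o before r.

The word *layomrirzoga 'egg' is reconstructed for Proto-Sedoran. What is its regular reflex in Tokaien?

layumrerzug

Tokaien: start from *layomrirzoga.
  rule 1 (pre-nasal raising): layomrirzoga → layumrirzoga
  rule 2 (apocope): layumrirzoga → layumrirzog
  rule 3: no change — layumrirzog
  rule 4 (vowel merger): layumrirzog → layumrirzug
  rule 5 (pre-rhotic lowering): layumrirzug → layumrerzug
  ⇒ Tokaien layumrerzug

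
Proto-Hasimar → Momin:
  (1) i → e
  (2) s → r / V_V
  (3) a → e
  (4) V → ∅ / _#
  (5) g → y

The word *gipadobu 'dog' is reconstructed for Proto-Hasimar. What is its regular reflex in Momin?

yepedob

Momin: *gipadobu > gepadobu > gepedobu > gepedob > yepedob  (by vowel merger, vowel merger, apocope, unconditioned shift)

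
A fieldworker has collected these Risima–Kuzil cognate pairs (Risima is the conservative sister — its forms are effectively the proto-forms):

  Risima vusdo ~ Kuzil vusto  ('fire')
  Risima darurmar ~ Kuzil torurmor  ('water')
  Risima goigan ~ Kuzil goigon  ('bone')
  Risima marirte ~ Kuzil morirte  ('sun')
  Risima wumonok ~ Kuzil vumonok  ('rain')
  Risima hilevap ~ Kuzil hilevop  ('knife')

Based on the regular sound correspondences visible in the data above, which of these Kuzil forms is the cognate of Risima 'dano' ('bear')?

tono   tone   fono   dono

tono

darurmar ~ torurmor — Risima d corresponds to Kuzil t word-initially before a back vowel.
goigan ~ goigon — Risima a corresponds to Kuzil o after a consonant, before a nasal.
Applying these to Risima 'dano':
  dano → tano   (d→t word-initially before a back vowel)
  tano → tono   (a→o after a consonant, before a nasal)
So the Kuzil cognate is 'tono'.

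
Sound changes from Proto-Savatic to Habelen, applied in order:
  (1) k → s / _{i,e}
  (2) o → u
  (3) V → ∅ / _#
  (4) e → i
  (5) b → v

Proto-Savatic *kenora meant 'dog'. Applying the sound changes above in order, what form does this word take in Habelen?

sinur

Habelen: start from *kenora.
  rule 1 (palatalisation): kenora → senora
  rule 2 (vowel merger): senora → senura
  rule 3 (apocope): senura → senur
  rule 4 (vowel merger): senur → sinur
  rule 5: no change — sinur
  ⇒ Habelen sinur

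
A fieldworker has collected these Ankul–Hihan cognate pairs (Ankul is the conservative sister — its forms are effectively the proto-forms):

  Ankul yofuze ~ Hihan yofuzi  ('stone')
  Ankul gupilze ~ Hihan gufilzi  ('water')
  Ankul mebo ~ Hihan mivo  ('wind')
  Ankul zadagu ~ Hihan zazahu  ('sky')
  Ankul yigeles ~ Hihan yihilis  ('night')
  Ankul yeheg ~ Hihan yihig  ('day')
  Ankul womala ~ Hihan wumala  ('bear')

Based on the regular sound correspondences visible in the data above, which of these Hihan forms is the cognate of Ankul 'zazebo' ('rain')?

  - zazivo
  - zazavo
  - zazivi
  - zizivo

zazivo

mebo ~ mivo — Ankul e corresponds to Hihan i after a consonant, before a labial obstruent.
mebo ~ mivo — Ankul b corresponds to Hihan v between vowels (before a back vowel).
Applying these to Ankul 'zazebo':
  zazebo → zazibo   (e→i after a consonant, before a labial obstruent)
  zazibo → zazivo   (b→v between vowels (before a back vowel))
So the Hihan cognate is 'zazivo'.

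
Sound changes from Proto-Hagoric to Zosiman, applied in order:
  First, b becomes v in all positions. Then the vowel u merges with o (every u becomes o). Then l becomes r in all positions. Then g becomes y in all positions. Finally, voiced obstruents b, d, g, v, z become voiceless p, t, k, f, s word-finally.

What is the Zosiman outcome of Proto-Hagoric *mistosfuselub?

mistosfoserof

Zosiman: *mistosfuselub
  mistosfuselub → mistosfuseluv   [unconditioned shift]
  mistosfuseluv → mistosfoselov   [vowel merger]
  mistosfoselov → mistosfoserov   [unconditioned shift]
  mistosfoserov (rule 4 does not apply)
  mistosfoserov → mistosfoserof   [final devoicing]
  giving Zosiman mistosfoserof.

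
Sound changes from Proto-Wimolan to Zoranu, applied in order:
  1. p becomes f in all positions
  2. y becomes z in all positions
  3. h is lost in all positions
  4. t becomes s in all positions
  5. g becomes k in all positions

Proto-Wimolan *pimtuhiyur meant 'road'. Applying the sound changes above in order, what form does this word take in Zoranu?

fimsuizur

Zoranu: *pimtuhiyur > fimtuhiyur > fimtuhizur > fimtuizur > fimsuizur  (by unconditioned shift, unconditioned shift, h-loss, unconditioned shift)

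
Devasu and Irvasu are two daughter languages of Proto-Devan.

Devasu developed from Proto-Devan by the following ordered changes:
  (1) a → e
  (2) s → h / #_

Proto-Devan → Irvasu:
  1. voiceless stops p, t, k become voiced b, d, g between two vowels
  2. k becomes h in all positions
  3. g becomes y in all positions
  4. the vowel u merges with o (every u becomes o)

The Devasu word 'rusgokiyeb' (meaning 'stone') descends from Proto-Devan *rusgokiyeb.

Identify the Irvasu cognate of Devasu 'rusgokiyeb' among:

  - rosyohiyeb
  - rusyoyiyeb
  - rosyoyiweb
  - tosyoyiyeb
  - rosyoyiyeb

rosyoyiyeb

Irvasu: *rusgokiyeb > rusgogiyeb > rusyoyiyeb > rosyoyiyeb  (by intervocalic voicing, unconditioned shift, vowel merger)
The other candidates each miss or misapply at least one Irvasu change.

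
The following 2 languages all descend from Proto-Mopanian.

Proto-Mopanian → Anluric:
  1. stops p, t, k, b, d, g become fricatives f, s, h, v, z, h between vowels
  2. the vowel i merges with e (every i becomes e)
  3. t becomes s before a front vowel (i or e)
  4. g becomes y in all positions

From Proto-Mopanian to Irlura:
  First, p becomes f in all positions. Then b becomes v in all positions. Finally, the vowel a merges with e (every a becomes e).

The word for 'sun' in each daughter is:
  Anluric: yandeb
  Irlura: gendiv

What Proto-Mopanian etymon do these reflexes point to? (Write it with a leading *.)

Position 5: Anluric has e, Irlura has i. Irlura preserves i here (none of its changes turn any other segment into i), so the proto-segment is *i.
Position 6: Anluric has b, Irlura has v. Anluric preserves b here (none of its changes turn any other segment into b), so the proto-segment is *b.
Verify the candidate proto-form against each daughter:
Anluric: start from *gandib.
  rule 1: no change — gandib
  rule 2 (vowel merger): gandib → gandeb
  rule 3: no change — gandeb
  rule 4 (unconditioned shift): gandeb → yandeb
  ⇒ Anluric yandeb
Irlura: *gandib > gandiv > gendiv  (by unconditioned shift, vowel merger)
Only *gandib yields all of Anluric yandeb, Irlura gendiv.

*gandib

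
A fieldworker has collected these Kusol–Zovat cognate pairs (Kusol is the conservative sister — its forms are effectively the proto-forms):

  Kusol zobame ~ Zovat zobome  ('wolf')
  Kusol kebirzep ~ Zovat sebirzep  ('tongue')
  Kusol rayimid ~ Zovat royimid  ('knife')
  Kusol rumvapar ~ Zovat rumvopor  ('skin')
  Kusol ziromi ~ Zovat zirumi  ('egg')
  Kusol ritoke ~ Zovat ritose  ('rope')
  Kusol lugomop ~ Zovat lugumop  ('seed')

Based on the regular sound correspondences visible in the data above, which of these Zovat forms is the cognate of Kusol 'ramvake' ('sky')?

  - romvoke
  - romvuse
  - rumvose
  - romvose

romvose

zobame ~ zobome — Kusol a corresponds to Zovat o after a consonant, before a nasal.
rayimid ~ royimid — Kusol a corresponds to Zovat o after a consonant, before a consonant other than r, m, n, p, b, f, v.
ritoke ~ ritose — Kusol k corresponds to Zovat s between vowels (before a front vowel).
Applying these to Kusol 'ramvake':
  ramvake → romvake   (a→o after a consonant, before a nasal)
  romvake → romvoke   (a→o after a consonant, before a consonant other than r, m, n, p, b, f, v)
  romvoke → romvose   (k→s between vowels (before a front vowel))
So the Zovat cognate is 'romvose'.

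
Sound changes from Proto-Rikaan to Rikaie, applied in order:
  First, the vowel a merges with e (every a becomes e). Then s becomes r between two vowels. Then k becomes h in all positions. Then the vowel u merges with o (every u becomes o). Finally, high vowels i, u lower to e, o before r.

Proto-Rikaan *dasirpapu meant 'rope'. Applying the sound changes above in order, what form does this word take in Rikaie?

dererpepo

Rikaie: start from *dasirpapu.
  rule 1 (vowel merger): dasirpapu → desirpepu
  rule 2 (rhotacism): desirpepu → derirpepu
  rule 3: no change — derirpepu
  rule 4 (vowel merger): derirpepu → derirpepo
  rule 5 (pre-rhotic lowering): derirpepo → dererpepo
  ⇒ Rikaie dererpepo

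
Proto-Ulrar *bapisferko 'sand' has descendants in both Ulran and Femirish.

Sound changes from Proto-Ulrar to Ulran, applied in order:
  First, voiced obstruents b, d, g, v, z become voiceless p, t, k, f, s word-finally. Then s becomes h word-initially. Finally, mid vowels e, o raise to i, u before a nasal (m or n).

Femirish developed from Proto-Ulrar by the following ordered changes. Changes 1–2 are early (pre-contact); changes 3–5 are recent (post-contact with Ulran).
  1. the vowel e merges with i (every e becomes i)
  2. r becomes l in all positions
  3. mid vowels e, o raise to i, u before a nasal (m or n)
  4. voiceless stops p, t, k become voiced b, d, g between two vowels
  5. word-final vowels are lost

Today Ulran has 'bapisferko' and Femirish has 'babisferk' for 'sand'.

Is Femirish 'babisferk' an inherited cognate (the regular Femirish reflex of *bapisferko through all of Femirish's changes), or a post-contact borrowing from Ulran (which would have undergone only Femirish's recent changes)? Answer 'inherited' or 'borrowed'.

borrowed

If inherited, *bapisferko would pass through all of Femirish's changes:
Femirish: *bapisferko
  bapisferko → bapisfirko   [vowel merger]
  bapisfirko → bapisfilko   [unconditioned shift]
  bapisfilko (rule 3 does not apply)
  bapisfilko → babisfilko   [intervocalic voicing]
  babisfilko → babisfilk   [apocope]
  giving Femirish babisfilk.
If borrowed from Ulran 'bapisferko' after the early changes, it would undergo only the recent ones:
  rule 3 (pre-nasal raising): no change (bapisferko)
  rule 4 (intervocalic voicing): bapisferko → babisferko
  rule 5 (apocope): babisferko → babisferk
  ⇒ as a loan: babisferk
Femirish 'babisferk' matches the loan outcome 'babisferk', not the inherited 'babisfilk' — it skipped the early Femirish changes, so it was borrowed from Ulran.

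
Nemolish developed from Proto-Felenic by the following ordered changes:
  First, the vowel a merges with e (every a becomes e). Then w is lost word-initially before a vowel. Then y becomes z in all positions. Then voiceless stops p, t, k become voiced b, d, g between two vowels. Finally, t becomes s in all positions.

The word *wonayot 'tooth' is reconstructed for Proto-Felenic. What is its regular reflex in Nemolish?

onezos

Nemolish: start from *wonayot.
  rule 1 (vowel merger): wonayot → woneyot
  rule 2 (glide loss): woneyot → oneyot
  rule 3 (unconditioned shift): oneyot → onezot
  rule 4: no change — onezot
  rule 5 (unconditioned shift): onezot → onezos
  ⇒ Nemolish onezos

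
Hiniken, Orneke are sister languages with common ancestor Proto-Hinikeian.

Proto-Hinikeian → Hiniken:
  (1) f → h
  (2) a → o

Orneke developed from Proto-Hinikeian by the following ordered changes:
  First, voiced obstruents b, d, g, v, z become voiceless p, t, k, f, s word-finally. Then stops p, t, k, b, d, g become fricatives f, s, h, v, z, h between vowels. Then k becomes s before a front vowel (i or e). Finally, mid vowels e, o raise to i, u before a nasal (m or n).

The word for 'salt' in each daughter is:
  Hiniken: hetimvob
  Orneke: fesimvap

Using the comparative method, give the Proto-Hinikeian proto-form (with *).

*fetimvab

Position 1: Hiniken has h, Orneke has f. Taking the neighbouring segments as reconstructed: Hiniken h could go back to *f or *h; Orneke f can only go back to *f — the one source consistent with every daughter is *f.
Position 8: Hiniken has b, Orneke has p. Hiniken preserves b here (none of its changes turn any other segment into b), so the proto-segment is *b.
Position 3: Hiniken has t, Orneke has s. Hiniken preserves t here (none of its changes turn any other segment into t), so the proto-segment is *t.
Continuing position by position gives *fetimvab; check it forward:
Hiniken: start from *fetimvab.
  rule 1 (unconditioned shift): fetimvab → hetimvab
  rule 2 (vowel merger): hetimvab → hetimvob
  ⇒ Hiniken hetimvob
Orneke: *fetimvab
  fetimvab → fetimvap   [final devoicing]
  fetimvap → fesimvap   [intervocalic lenition]
  fesimvap (rule 3 does not apply)
  fesimvap (rule 4 does not apply)
  giving Orneke fesimvap.
No other proto-form is consistent with every reflex, so the reconstruction is *fetimvab.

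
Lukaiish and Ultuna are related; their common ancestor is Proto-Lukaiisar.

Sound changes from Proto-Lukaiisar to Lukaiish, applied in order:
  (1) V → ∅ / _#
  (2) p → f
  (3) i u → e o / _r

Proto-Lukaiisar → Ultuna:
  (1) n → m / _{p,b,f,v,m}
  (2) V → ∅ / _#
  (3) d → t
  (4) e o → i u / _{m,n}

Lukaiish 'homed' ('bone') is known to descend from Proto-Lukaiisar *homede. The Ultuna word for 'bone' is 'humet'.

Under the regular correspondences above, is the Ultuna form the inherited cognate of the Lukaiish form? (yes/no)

Derive the expected Ultuna reflex of *homede:
Ultuna: *homede
  homede (rule 1 does not apply)
  homede → homed   [apocope]
  homed → homet   [unconditioned shift]
  homet → humet   [pre-nasal raising]
  giving Ultuna humet.
Ultuna 'humet' matches the regular reflex exactly, so the pair is cognate.

yes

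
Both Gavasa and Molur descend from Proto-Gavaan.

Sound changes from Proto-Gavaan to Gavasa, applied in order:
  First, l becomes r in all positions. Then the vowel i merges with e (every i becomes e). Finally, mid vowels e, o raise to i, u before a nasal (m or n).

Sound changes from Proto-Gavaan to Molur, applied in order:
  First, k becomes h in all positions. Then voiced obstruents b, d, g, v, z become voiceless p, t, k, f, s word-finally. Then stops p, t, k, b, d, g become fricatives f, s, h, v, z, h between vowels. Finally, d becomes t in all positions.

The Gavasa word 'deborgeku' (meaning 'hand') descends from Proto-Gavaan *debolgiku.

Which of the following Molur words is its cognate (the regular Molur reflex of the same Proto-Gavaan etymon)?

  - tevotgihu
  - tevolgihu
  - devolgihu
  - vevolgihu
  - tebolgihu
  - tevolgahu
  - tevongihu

tevolgihu

Molur: start from *debolgiku.
  rule 1 (unconditioned shift): debolgiku → debolgihu
  rule 2: no change — debolgihu
  rule 3 (intervocalic lenition): debolgihu → devolgihu
  rule 4 (unconditioned shift): devolgihu → tevolgihu
  ⇒ Molur tevolgihu
Only 'tevolgihu' matches the regular Molur development of *debolgiku.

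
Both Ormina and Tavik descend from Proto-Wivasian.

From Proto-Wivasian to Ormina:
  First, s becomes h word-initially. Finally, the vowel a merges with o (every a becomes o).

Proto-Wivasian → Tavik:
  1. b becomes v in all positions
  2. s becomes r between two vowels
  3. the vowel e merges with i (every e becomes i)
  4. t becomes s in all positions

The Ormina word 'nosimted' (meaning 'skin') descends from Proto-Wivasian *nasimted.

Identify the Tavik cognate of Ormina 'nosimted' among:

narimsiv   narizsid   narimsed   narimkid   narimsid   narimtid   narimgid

Tavik: start from *nasimted.
  rule 1: no change — nasimted
  rule 2 (rhotacism): nasimted → narimted
  rule 3 (vowel merger): narimted → narimtid
  rule 4 (unconditioned shift): narimtid → narimsid
  ⇒ Tavik narimsid
The other candidates each miss or misapply at least one Tavik change.

narimsid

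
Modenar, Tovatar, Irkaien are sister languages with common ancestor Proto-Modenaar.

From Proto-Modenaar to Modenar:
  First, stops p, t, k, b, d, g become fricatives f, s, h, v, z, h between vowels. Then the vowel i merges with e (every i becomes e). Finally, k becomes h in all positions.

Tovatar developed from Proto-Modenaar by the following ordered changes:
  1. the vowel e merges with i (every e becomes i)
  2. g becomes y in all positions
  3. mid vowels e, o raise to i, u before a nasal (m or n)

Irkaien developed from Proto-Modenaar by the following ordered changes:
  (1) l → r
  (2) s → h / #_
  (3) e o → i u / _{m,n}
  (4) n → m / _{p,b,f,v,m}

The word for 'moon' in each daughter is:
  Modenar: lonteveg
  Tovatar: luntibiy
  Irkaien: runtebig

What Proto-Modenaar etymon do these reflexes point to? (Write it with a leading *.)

*lontebig

Position 5: Modenar has e, Tovatar has i, Irkaien has e. Irkaien preserves e here (none of its changes turn any other segment into e), so the proto-segment is *e.
Position 2: Modenar has o, Tovatar has u, Irkaien has u. Modenar preserves o here (none of its changes turn any other segment into o), so the proto-segment is *o.
Verify the candidate proto-form against each daughter:
Modenar: start from *lontebig.
  rule 1 (intervocalic lenition): lontebig → lontevig
  rule 2 (vowel merger): lontevig → lonteveg
  rule 3: no change — lonteveg
  ⇒ Modenar lonteveg
Tovatar: *lontebig
  lontebig → lontibig   [vowel merger]
  lontibig → lontibiy   [unconditioned shift]
  lontibiy → luntibiy   [pre-nasal raising]
  giving Tovatar luntibiy.
Irkaien: start from *lontebig.
  rule 1 (unconditioned shift): lontebig → rontebig
  rule 2: no change — rontebig
  rule 3 (pre-nasal raising): rontebig → runtebig
  rule 4: no change — runtebig
  ⇒ Irkaien runtebig
*lontebig is the unique common source.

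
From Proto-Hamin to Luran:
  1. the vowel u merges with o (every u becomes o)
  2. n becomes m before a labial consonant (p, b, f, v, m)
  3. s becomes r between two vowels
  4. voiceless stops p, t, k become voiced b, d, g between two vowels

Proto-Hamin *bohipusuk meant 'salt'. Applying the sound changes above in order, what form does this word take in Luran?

bohiborok

Luran: *bohipusuk > bohiposok > bohiporok > bohiborok  (by vowel merger, rhotacism, intervocalic voicing)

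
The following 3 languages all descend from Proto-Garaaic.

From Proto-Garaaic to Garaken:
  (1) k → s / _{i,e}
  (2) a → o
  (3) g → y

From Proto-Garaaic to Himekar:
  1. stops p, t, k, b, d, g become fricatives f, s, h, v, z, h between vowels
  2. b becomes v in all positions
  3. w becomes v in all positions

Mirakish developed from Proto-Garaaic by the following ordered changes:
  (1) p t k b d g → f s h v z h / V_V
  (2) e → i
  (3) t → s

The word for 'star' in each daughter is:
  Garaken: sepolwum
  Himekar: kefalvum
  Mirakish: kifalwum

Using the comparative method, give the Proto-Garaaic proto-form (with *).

Position 6: Garaken has w, Himekar has v, Mirakish has w. Garaken preserves w here (none of its changes turn any other segment into w), so the proto-segment is *w.
Position 3: Garaken has p, Himekar has f, Mirakish has f. Garaken preserves p here (none of its changes turn any other segment into p), so the proto-segment is *p.
Verify the candidate proto-form against each daughter:
Garaken: *kepalwum
  kepalwum → sepalwum   [palatalisation]
  sepalwum → sepolwum   [vowel merger]
  sepolwum (rule 3 does not apply)
  giving Garaken sepolwum.
Himekar: *kepalwum
  kepalwum → kefalwum   [intervocalic lenition]
  kefalwum (rule 2 does not apply)
  kefalwum → kefalvum   [unconditioned shift]
  giving Himekar kefalvum.
Mirakish: *kepalwum > kefalwum > kifalwum  (by intervocalic lenition, vowel merger)
No other proto-form is consistent with every reflex, so the reconstruction is *kepalwum.

*kepalwum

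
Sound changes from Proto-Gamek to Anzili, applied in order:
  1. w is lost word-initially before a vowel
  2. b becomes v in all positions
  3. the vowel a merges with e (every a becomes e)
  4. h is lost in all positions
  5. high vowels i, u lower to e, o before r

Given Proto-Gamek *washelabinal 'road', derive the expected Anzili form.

Anzili: start from *washelabinal.
  rule 1 (glide loss): washelabinal → ashelabinal
  rule 2 (unconditioned shift): ashelabinal → ashelavinal
  rule 3 (vowel merger): ashelavinal → eshelevinel
  rule 4 (h-loss): eshelevinel → eselevinel
  rule 5: no change — eselevinel
  ⇒ Anzili eselevinel

eselevinel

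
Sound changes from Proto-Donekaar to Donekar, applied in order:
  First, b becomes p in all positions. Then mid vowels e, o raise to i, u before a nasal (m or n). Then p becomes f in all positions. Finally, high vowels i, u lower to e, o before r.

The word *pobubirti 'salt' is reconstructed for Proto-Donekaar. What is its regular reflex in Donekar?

fofuferti

Donekar: *pobubirti > popupirti > fofufirti > fofuferti  (by unconditioned shift, unconditioned shift, pre-rhotic lowering)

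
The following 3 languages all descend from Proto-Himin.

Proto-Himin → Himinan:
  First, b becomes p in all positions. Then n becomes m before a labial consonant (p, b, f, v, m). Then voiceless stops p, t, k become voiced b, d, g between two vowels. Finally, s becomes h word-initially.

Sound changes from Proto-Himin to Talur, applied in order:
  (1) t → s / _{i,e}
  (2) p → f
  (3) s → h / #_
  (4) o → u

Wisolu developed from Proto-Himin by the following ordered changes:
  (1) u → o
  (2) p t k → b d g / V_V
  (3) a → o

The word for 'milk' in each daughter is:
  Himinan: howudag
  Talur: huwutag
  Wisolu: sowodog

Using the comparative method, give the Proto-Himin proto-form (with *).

Position 4: Himinan has u, Talur has u, Wisolu has o. Himinan preserves u here (none of its changes turn any other segment into u), so the proto-segment is *u.
Position 5: Himinan has d, Talur has t, Wisolu has d. Talur preserves t here (none of its changes turn any other segment into t), so the proto-segment is *t.
Position 6: Himinan has a, Talur has a, Wisolu has o. Himinan preserves a here (none of its changes turn any other segment into a), so the proto-segment is *a.
This points to *sowutag. Verify forward in each daughter:
Himinan: *sowutag > sowudag > howudag  (by intervocalic voicing, debuccalisation)
Talur: start from *sowutag.
  rule 1: no change — sowutag
  rule 2: no change — sowutag
  rule 3 (debuccalisation): sowutag → howutag
  rule 4 (vowel merger): howutag → huwutag
  ⇒ Talur huwutag
Wisolu: start from *sowutag.
  rule 1 (vowel merger): sowutag → sowotag
  rule 2 (intervocalic voicing): sowotag → sowodag
  rule 3 (vowel merger): sowodag → sowodog
  ⇒ Wisolu sowodog
Only *sowutag yields all of Himinan howudag, Talur huwutag, Wisolu sowodog.

*sowutag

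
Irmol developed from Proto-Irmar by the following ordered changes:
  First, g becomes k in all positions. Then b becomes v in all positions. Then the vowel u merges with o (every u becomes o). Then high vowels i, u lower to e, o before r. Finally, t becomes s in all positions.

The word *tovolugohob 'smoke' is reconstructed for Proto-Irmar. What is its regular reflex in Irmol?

sovolokohov

Irmol: *tovolugohob > tovolukohob > tovolukohov > tovolokohov > sovolokohov  (by unconditioned shift, unconditioned shift, vowel merger, unconditioned shift)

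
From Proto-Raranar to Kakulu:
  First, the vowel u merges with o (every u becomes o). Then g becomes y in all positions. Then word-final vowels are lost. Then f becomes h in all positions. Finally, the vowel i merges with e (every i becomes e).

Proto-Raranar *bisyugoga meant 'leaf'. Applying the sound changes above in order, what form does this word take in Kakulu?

Kakulu: start from *bisyugoga.
  rule 1 (vowel merger): bisyugoga → bisyogoga
  rule 2 (unconditioned shift): bisyogoga → bisyoyoya
  rule 3 (apocope): bisyoyoya → bisyoyoy
  rule 4: no change — bisyoyoy
  rule 5 (vowel merger): bisyoyoy → besyoyoy
  ⇒ Kakulu besyoyoy

besyoyoy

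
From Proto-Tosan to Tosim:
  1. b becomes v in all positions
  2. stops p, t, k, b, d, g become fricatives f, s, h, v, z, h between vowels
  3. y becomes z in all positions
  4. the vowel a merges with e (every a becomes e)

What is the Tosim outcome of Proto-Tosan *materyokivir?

Tosim: start from *materyokivir.
  rule 1: no change — materyokivir
  rule 2 (intervocalic lenition): materyokivir → maseryohivir
  rule 3 (unconditioned shift): maseryohivir → maserzohivir
  rule 4 (vowel merger): maserzohivir → meserzohivir
  ⇒ Tosim meserzohivir

meserzohivir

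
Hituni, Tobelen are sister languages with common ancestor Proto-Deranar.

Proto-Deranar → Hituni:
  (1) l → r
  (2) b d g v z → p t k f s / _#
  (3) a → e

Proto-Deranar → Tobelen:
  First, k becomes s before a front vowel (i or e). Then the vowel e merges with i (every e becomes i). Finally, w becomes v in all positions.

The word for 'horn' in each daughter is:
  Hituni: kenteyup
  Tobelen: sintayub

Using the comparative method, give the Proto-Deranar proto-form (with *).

Position 2: Hituni has e, Tobelen has i. Taking the neighbouring segments as reconstructed: Hituni e could go back to *a or *e; Tobelen i could go back to *e or *i — the one source consistent with every daughter is *e.
Position 1: Hituni has k, Tobelen has s. Taking the neighbouring segments as reconstructed: Hituni k can only go back to *k; Tobelen s could go back to *k or *s — the one source consistent with every daughter is *k.
Position 8: Hituni has p, Tobelen has b. Tobelen preserves b here (none of its changes turn any other segment into b), so the proto-segment is *b.
Continuing position by position gives *kentayub; check it forward:
Hituni: *kentayub > kentayup > kenteyup  (by final devoicing, vowel merger)
Tobelen: *kentayub > sentayub > sintayub  (by palatalisation, vowel merger)
No other proto-form is consistent with every reflex, so the reconstruction is *kentayub.

*kentayub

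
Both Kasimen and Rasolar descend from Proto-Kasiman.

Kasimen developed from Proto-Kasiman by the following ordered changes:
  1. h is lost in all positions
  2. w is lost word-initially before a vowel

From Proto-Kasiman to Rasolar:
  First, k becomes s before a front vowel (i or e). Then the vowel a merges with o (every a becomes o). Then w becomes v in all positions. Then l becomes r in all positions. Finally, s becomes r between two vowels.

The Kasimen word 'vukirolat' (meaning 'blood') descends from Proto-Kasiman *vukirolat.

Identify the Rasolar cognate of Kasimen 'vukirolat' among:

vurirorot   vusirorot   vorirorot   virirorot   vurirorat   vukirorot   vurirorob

Rasolar: *vukirolat
  vukirolat → vusirolat   [palatalisation]
  vusirolat → vusirolot   [vowel merger]
  vusirolot (rule 3 does not apply)
  vusirolot → vusirorot   [unconditioned shift]
  vusirorot → vurirorot   [rhotacism]
  giving Rasolar vurirorot.
Only 'vurirorot' matches the regular Rasolar development of *vukirolat.

vurirorot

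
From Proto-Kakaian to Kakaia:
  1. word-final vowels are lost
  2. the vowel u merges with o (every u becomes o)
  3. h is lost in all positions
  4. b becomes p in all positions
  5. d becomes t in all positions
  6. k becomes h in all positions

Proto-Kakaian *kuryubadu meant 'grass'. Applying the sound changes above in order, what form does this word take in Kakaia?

horyopat

Kakaia: *kuryubadu > kuryubad > koryobad > koryopad > koryopat > horyopat  (by apocope, vowel merger, unconditioned shift, unconditioned shift, unconditioned shift)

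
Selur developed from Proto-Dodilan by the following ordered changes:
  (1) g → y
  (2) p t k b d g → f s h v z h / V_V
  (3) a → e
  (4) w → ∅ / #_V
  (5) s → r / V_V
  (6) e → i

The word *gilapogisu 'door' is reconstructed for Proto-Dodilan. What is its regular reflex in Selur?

Selur: *gilapogisu
  gilapogisu → yilapoyisu   [unconditioned shift]
  yilapoyisu → yilafoyisu   [intervocalic lenition]
  yilafoyisu → yilefoyisu   [vowel merger]
  yilefoyisu (rule 4 does not apply)
  yilefoyisu → yilefoyiru   [rhotacism]
  yilefoyiru → yilifoyiru   [vowel merger]
  giving Selur yilifoyiru.

yilifoyiru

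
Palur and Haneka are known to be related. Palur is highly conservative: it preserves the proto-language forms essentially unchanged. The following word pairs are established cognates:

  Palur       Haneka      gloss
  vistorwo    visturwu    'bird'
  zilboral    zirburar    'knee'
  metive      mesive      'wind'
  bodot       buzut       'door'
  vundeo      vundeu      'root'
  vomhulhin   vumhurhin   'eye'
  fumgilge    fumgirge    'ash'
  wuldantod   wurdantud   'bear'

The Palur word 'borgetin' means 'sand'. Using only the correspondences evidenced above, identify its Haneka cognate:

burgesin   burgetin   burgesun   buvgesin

vistorwo ~ visturwu, zilboral ~ zirburar — Palur o corresponds to Haneka u after a consonant, before r.
metive ~ mesive — Palur t corresponds to Haneka s between vowels (before a front vowel).
Applying these to Palur 'borgetin':
  borgetin → burgetin   (o→u after a consonant, before r)
  burgetin → burgesin   (t→s between vowels (before a front vowel))
So the Haneka cognate is 'burgesin'.

burgesin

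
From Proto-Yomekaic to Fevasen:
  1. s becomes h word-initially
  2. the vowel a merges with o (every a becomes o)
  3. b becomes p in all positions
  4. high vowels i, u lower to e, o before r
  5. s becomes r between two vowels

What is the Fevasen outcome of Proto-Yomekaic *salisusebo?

holirurepo

Fevasen: *salisusebo
  salisusebo → halisusebo   [debuccalisation]
  halisusebo → holisusebo   [vowel merger]
  holisusebo → holisusepo   [unconditioned shift]
  holisusepo (rule 4 does not apply)
  holisusepo → holirurepo   [rhotacism]
  giving Fevasen holirurepo.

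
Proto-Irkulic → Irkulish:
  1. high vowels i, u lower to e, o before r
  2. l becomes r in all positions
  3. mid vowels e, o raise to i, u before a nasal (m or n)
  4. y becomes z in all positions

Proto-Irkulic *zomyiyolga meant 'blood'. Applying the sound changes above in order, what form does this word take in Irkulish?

Irkulish: *zomyiyolga
  zomyiyolga (rule 1 does not apply)
  zomyiyolga → zomyiyorga   [unconditioned shift]
  zomyiyorga → zumyiyorga   [pre-nasal raising]
  zumyiyorga → zumzizorga   [unconditioned shift]
  giving Irkulish zumzizorga.

zumzizorga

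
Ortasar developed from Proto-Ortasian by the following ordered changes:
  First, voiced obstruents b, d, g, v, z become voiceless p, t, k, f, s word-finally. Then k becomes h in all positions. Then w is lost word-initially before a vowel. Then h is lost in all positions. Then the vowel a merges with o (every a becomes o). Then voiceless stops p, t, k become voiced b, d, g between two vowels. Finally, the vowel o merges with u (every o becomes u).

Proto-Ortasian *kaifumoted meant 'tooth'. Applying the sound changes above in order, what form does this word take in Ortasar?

Ortasar: *kaifumoted > kaifumotet > haifumotet > aifumotet > oifumotet > oifumodet > uifumudet  (by final devoicing, unconditioned shift, h-loss, vowel merger, intervocalic voicing, vowel merger)

uifumudet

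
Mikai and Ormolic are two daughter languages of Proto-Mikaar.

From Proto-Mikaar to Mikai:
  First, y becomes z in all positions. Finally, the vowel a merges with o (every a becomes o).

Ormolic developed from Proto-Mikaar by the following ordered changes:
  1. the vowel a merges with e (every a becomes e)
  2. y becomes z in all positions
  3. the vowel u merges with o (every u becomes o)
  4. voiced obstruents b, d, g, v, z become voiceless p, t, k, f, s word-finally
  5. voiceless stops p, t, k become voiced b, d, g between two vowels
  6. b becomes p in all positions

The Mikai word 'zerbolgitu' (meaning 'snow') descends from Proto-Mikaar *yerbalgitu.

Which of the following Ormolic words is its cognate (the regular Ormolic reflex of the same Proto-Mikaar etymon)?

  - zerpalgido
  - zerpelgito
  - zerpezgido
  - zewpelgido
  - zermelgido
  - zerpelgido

Ormolic: *yerbalgitu > yerbelgitu > zerbelgitu > zerbelgito > zerbelgido > zerpelgido  (by vowel merger, unconditioned shift, vowel merger, intervocalic voicing, unconditioned shift)

zerpelgido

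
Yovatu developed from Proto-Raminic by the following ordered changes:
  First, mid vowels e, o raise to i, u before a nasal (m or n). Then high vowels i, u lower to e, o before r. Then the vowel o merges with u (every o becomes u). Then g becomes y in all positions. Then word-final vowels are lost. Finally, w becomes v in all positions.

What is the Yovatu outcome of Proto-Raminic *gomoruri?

Yovatu: start from *gomoruri.
  rule 1 (pre-nasal raising): gomoruri → gumoruri
  rule 2 (pre-rhotic lowering): gumoruri → gumorori
  rule 3 (vowel merger): gumorori → gumururi
  rule 4 (unconditioned shift): gumururi → yumururi
  rule 5 (apocope): yumururi → yumurur
  rule 6: no change — yumurur
  ⇒ Yovatu yumurur

yumurur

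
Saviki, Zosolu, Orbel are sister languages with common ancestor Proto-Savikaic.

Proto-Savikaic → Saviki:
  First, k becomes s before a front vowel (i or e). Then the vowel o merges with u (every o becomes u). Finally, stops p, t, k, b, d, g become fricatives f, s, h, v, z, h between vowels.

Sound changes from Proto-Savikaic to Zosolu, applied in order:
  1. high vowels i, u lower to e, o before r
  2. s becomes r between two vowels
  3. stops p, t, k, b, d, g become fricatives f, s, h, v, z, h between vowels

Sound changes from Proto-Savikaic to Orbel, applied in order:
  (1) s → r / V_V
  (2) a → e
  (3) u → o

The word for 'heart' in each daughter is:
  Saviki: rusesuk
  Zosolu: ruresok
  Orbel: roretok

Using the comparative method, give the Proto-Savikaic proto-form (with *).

Position 6: Saviki has u, Zosolu has o, Orbel has o. Taking the neighbouring segments as reconstructed: Saviki u could go back to *o or *u; Zosolu o can only go back to *o; Orbel o could go back to *o or *u — the one source consistent with every daughter is *o.
Position 5: Saviki has s, Zosolu has s, Orbel has t. Orbel preserves t here (none of its changes turn any other segment into t), so the proto-segment is *t.
Position 3: Saviki has s, Zosolu has r, Orbel has r. Taking the neighbouring segments as reconstructed: Saviki s could go back to *t or *k or *s; Zosolu r can only go back to *s; Orbel r could go back to *s or *r — the one source consistent with every daughter is *s.
Continuing position by position gives *rusetok; check it forward:
Saviki: start from *rusetok.
  rule 1: no change — rusetok
  rule 2 (vowel merger): rusetok → rusetuk
  rule 3 (intervocalic lenition): rusetuk → rusesuk
  ⇒ Saviki rusesuk
Zosolu: *rusetok
  rusetok (rule 1 does not apply)
  rusetok → ruretok   [rhotacism]
  ruretok → ruresok   [intervocalic lenition]
  giving Zosolu ruresok.
Orbel: *rusetok
  rusetok → ruretok   [rhotacism]
  ruretok (rule 2 does not apply)
  ruretok → roretok   [vowel merger]
  giving Orbel roretok.
No other proto-form is consistent with every reflex, so the reconstruction is *rusetok.

*rusetok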